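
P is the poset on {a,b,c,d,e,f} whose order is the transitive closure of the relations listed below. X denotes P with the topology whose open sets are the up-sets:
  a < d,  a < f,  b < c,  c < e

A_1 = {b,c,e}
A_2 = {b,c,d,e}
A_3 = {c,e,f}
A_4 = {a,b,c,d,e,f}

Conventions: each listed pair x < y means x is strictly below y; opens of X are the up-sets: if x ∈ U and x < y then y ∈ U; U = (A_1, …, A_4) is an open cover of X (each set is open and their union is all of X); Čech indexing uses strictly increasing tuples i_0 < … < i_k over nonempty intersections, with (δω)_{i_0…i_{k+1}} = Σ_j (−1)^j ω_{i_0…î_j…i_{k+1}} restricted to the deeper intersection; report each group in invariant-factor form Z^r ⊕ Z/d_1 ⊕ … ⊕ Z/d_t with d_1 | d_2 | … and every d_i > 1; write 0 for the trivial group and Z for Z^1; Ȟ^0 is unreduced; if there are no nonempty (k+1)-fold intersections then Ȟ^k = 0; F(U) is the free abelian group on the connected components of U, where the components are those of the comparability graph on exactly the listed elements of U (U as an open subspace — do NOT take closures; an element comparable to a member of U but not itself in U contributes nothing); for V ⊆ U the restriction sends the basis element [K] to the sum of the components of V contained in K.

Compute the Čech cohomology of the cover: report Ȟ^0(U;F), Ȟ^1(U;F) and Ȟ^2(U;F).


nonempty intersections:
  A12={b,c,e} A13={c,e} A14={b,c,e} A23={c,e} A24={b,c,d,e} A34={c,e,f}
  A123={c,e} A124={b,c,e} A134={c,e} A234={c,e}
  A1234={c,e}
components per intersection:
  A1: {b,c,e}
  A2: {b,c,e} {d}
  A3: {c,e} {f}
  A4: {a,d,f} {b,c,e}
  A12: {b,c,e}
  A13: {c,e}
  A14: {b,c,e}
  A23: {c,e}
  A24: {b,c,e} {d}
  A34: {c,e} {f}
  A123: {c,e}
  A124: {b,c,e}
  A134: {c,e}
  A234: {c,e}
  A1234: {c,e}
C dims 7,8,4,1; δ0: rk 5, SNF 1^5; δ1: rk 3, SNF 1^3; δ2: rk 1, SNF 1^1
Ȟ^0: (7−5)−0=2 ⇒ Z^2
Ȟ^1: (8−3)−5=0 ⇒ 0
Ȟ^2: (4−1)−3=0 ⇒ 0

Ȟ^0(U;F) ≅ Z^2, Ȟ^1(U;F) ≅ 0 and Ȟ^2(U;F) ≅ 0


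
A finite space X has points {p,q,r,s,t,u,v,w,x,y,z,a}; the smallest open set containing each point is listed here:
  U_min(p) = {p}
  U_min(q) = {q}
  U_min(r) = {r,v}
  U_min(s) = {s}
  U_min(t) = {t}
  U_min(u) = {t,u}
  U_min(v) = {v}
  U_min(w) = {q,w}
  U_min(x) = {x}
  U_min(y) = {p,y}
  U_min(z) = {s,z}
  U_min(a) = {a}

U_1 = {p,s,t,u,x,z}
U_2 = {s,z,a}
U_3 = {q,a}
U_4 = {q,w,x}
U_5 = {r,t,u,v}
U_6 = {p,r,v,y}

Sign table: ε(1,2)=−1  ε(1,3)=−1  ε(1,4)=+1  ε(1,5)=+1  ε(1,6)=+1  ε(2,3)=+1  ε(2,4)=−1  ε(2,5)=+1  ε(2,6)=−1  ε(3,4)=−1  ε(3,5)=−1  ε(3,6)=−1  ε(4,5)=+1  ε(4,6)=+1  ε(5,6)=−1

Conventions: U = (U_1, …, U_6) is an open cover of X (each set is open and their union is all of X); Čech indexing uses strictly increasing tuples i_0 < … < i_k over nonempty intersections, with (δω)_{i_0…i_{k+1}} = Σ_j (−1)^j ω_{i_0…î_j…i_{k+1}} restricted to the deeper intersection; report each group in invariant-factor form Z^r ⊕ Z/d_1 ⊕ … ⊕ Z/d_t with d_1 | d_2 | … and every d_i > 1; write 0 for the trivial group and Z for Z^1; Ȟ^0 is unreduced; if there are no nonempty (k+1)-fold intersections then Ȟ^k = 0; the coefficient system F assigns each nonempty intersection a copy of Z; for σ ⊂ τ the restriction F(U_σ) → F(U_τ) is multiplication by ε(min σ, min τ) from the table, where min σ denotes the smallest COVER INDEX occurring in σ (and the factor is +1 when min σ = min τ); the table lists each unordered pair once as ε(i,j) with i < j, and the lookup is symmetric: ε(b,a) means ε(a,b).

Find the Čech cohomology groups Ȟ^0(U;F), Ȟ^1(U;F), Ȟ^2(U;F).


Ȟ^0 ≅ 0, Ȟ^1 ≅ Z ⊕ Z/2 and Ȟ^2 ≅ 0

intersection data:
  U12={s,z} U14={x} U15={t,u} U16={p} U23={a} U34={q} U56={r,v}
C dims 6,7; δ0: rk 6, SNF 1^5·2
Ȟ^0 = (6 − 6) − 0 = 0, so Ȟ^0 ≅ 0
Ȟ^1 = (7 − 0) − 6 = 1 plus torsion [2], so Ȟ^1 ≅ Z ⊕ Z/2
Ȟ^2 = (0 − 0) − 0 = 0, so Ȟ^2 ≅ 0


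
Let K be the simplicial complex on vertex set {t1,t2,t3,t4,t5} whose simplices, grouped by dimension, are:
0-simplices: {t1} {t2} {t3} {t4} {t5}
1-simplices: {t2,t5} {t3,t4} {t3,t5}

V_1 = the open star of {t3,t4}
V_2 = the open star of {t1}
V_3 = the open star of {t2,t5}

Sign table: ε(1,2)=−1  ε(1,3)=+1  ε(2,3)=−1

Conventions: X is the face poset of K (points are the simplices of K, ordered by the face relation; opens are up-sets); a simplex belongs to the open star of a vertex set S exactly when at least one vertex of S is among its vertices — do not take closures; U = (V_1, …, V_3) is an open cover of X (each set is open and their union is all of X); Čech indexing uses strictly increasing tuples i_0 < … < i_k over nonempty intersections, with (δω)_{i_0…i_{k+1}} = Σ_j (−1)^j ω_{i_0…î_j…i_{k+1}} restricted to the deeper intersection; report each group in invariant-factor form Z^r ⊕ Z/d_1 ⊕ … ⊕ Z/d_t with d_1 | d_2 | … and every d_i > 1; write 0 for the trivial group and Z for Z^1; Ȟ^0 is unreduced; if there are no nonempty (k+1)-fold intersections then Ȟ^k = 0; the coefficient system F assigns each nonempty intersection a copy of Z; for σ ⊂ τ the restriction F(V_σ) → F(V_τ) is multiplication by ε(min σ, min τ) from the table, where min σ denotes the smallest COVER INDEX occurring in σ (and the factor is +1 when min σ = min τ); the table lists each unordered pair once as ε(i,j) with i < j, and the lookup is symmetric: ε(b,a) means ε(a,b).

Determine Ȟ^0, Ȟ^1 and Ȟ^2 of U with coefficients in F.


Ȟ^0 = Z^2, Ȟ^1 = 0 and Ȟ^2 = 0

nonempty overlaps:
  V1={{t3},{t4},{t3,t4},{t3,t5}} V2={{t1}} V3={{t2},{t5},{t2,t5},{t3,t5}}
  V13={{t3,t5}}
C dims 3,1; δ0: rk 1, SNF 1^1
degree 0: 3−1−0 = 2 → Ȟ^0 ≅ Z^2
degree 1: 1−0−1 = 0 → Ȟ^1 ≅ 0
degree 2: 0−0−0 = 0 → Ȟ^2 ≅ 0


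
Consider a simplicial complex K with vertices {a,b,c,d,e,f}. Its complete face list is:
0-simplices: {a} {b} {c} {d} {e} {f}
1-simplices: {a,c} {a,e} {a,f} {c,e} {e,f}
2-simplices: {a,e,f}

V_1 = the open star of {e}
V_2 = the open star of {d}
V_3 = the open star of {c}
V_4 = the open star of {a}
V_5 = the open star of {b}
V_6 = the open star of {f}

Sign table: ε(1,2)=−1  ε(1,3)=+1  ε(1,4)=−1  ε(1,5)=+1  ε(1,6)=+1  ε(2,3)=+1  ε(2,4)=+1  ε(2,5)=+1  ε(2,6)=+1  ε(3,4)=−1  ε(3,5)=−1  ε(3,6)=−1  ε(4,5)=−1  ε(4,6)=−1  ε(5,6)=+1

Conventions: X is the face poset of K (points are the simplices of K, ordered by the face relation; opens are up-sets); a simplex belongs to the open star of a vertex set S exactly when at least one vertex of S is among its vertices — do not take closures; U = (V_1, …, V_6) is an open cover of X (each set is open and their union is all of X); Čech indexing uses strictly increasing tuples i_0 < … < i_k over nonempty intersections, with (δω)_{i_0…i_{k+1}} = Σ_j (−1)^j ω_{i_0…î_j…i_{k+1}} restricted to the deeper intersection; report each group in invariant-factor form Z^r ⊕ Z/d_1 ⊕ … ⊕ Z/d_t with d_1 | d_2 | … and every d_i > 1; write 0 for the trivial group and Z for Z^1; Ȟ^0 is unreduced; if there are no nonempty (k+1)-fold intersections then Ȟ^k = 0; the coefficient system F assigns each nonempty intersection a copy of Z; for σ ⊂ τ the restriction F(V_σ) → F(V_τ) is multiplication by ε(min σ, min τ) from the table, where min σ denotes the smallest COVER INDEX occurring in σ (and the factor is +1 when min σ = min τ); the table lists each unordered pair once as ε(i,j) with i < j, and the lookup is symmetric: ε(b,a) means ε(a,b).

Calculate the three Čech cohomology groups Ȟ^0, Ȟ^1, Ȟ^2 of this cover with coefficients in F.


Ȟ^0(U;F) ≅ Z^3, Ȟ^1(U;F) ≅ Z and Ȟ^2(U;F) ≅ 0

nerve simplices:
  V1={{e},{a,e},{c,e},{e,f},{a,e,f}} V2={{d}} V3={{c},{a,c},{c,e}} V4={{a},{a,c},{a,e},{a,f},{a,e,f}} V5={{b}} V6={{f},{a,f},{e,f},{a,e,f}}
  V13={{c,e}} V14={{a,e},{a,e,f}} V16={{e,f},{a,e,f}} V34={{a,c}} V46={{a,f},{a,e,f}}
  V146={{a,e,f}}
C dims 6,5,1; δ0: rk 3, SNF 1^3; δ1: rk 1, SNF 1^1
degree 0: 6−3−0 = 3 → Ȟ^0 ≅ Z^3
degree 1: 5−1−3 = 1 → Ȟ^1 ≅ Z
degree 2: 1−0−1 = 0 → Ȟ^2 ≅ 0


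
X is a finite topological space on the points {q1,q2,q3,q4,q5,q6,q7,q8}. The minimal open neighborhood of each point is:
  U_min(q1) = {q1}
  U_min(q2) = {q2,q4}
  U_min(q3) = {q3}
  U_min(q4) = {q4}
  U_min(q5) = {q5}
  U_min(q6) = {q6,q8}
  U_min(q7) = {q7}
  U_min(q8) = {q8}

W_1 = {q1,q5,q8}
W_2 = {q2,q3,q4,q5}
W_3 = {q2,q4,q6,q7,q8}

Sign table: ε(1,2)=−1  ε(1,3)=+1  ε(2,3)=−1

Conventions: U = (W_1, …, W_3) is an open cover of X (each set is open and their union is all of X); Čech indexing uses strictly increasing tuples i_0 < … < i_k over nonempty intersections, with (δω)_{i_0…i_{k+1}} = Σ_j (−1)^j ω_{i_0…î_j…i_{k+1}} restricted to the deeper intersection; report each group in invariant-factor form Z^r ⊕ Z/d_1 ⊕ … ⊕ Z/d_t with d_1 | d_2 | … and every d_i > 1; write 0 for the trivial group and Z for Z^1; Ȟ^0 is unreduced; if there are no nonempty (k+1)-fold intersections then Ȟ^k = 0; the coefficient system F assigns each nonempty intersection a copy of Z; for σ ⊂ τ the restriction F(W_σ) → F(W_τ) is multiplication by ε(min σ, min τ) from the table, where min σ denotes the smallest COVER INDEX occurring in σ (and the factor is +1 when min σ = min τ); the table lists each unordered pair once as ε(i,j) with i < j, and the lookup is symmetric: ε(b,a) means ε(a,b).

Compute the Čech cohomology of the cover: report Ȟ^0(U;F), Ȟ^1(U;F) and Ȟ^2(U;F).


Ȟ^0 = Z, Ȟ^1 = Z and Ȟ^2 = 0

intersection data:
  W12={q5} W13={q8} W23={q2,q4}
C dims 3,3; δ0: rk 2, SNF 1^2
Ȟ^0 = (3 − 2) − 0 = 1, so Ȟ^0 ≅ Z
Ȟ^1 = (3 − 0) − 2 = 1, so Ȟ^1 ≅ Z
Ȟ^2 = (0 − 0) − 0 = 0, so Ȟ^2 ≅ 0


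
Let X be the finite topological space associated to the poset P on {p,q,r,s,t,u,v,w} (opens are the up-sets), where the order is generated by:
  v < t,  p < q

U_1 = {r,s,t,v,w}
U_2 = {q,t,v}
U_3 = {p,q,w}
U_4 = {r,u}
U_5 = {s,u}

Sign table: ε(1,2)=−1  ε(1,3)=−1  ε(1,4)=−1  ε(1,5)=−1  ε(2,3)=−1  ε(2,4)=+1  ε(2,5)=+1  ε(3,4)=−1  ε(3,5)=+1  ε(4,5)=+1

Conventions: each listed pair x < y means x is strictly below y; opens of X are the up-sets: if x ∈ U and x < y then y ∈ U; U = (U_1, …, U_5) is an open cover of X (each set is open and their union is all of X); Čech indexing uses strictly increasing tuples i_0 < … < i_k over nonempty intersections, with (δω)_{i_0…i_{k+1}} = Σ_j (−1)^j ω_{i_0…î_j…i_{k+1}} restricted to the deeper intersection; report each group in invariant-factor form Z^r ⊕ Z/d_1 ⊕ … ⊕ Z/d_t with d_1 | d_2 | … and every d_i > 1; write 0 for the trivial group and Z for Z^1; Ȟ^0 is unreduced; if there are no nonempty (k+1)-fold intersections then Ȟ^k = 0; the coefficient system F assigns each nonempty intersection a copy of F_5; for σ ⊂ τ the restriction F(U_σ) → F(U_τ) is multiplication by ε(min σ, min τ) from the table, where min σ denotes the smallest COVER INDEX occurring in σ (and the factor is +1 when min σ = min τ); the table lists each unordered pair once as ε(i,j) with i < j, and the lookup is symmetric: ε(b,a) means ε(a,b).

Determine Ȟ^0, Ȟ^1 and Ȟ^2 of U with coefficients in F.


nonempty overlaps:
  U12={t,v} U13={w} U14={r} U15={s} U23={q} U45={u}
C dims 5,6; δ0: rk_F5 5
degree 0: 5−5−0 = 0 → Ȟ^0 ≅ 0
degree 1: 6−0−5 = 1 → Ȟ^1 ≅ Z/5
degree 2: 0−0−0 = 0 → Ȟ^2 ≅ 0

Ȟ^0 ≅ 0,  Ȟ^1 ≅ Z/5,  Ȟ^2 ≅ 0


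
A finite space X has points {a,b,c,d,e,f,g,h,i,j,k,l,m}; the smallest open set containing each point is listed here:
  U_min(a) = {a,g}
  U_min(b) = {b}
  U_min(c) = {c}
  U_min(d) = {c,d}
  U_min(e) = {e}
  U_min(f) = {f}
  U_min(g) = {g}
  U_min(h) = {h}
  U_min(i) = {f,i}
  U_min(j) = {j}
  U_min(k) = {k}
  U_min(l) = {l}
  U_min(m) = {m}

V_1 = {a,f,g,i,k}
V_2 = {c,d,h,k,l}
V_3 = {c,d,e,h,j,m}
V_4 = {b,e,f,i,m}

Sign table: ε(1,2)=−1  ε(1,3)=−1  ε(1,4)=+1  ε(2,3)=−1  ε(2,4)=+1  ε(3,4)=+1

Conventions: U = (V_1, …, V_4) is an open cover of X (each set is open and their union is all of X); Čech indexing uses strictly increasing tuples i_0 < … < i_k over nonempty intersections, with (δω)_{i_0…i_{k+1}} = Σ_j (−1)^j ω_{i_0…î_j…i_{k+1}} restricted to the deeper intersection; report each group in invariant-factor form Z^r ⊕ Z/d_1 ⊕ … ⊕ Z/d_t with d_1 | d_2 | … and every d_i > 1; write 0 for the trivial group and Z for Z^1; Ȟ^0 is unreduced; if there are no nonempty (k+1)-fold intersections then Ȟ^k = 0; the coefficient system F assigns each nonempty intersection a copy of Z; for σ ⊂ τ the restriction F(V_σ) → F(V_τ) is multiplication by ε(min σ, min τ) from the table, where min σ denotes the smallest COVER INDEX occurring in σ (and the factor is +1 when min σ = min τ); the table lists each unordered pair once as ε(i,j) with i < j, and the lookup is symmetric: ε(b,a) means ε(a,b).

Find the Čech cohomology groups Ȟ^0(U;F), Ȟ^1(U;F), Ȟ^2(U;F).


Ȟ^0 ≅ Z, Ȟ^1 ≅ Z, Ȟ^2 ≅ 0

intersection data:
  V12={k} V14={f,i} V23={c,d,h} V34={e,m}
C dims 4,4; δ0: rk 3, SNF 1^3
Ȟ^0 = (4 − 3) − 0 = 1, so Ȟ^0 ≅ Z
Ȟ^1 = (4 − 0) − 3 = 1, so Ȟ^1 ≅ Z
Ȟ^2 = (0 − 0) − 0 = 0, so Ȟ^2 ≅ 0


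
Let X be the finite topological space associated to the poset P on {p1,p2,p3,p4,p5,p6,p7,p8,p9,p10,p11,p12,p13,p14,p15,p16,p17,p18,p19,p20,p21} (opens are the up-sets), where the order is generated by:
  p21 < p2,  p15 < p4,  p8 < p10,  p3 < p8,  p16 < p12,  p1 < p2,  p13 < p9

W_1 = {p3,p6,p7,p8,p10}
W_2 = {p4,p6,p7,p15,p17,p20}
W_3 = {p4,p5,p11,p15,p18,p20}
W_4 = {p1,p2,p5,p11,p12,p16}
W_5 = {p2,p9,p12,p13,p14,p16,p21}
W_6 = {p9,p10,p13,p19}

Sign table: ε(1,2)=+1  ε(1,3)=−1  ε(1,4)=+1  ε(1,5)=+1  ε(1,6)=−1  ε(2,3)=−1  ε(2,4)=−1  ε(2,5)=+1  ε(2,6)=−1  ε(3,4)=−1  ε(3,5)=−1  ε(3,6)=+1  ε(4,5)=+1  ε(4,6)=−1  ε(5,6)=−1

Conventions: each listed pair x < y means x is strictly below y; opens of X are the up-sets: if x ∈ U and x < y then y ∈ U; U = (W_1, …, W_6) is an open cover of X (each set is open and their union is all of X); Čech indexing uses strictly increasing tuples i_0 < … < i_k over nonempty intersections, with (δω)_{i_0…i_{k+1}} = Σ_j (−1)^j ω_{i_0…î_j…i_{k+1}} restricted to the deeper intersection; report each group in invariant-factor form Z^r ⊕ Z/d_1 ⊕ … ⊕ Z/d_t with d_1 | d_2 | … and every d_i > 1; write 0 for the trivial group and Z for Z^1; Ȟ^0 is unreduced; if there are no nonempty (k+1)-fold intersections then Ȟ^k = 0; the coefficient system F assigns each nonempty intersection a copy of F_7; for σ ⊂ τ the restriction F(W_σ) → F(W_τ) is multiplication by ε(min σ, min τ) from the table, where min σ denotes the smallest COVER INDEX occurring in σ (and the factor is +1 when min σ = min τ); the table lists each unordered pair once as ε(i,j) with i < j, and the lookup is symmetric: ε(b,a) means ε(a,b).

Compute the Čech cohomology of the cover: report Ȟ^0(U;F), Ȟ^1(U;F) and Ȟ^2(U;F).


Ȟ^0 = Z/7, Ȟ^1 = Z/7 and Ȟ^2 = 0

intersection data:
  W12={p6,p7} W16={p10} W23={p4,p15,p20} W34={p5,p11} W45={p2,p12,p16} W56={p9,p13}
C dims 6,6; δ0: rk_F7 5
Ȟ^0 = (6 − 5) − 0 = 1, so Ȟ^0 ≅ Z/7
Ȟ^1 = (6 − 0) − 5 = 1, so Ȟ^1 ≅ Z/7
Ȟ^2 = (0 − 0) − 0 = 0, so Ȟ^2 ≅ 0


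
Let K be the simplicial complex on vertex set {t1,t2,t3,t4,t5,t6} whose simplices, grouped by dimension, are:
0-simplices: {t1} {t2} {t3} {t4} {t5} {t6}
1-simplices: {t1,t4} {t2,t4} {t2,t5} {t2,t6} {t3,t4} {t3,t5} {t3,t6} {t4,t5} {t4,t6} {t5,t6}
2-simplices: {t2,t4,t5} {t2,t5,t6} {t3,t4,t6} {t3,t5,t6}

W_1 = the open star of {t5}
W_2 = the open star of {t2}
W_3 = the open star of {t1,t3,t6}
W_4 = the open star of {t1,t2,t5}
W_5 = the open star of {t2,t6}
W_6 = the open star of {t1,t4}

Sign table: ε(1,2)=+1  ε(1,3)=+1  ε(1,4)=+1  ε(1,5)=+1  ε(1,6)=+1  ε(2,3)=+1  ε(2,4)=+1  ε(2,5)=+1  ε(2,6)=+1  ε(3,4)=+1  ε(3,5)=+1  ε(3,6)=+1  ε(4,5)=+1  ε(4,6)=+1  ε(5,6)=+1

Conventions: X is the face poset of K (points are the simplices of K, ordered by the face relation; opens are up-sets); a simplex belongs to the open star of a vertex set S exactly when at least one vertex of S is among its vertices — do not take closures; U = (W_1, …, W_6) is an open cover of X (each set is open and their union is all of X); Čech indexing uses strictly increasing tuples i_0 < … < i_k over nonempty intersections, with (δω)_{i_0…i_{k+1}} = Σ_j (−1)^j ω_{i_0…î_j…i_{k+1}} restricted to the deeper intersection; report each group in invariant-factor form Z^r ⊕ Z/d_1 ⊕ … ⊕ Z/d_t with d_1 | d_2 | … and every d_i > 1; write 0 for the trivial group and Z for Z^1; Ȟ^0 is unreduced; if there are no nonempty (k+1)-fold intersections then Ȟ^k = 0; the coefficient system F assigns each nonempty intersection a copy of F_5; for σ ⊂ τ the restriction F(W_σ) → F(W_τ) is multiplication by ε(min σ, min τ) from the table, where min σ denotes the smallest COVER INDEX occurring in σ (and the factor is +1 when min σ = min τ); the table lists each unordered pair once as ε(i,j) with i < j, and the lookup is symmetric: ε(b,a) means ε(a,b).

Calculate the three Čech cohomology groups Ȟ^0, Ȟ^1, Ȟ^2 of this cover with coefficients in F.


Ȟ^0 = Z/5, Ȟ^1 = 0 and Ȟ^2 = Z/5

nonempty overlaps:
  W1={{t5},{t2,t5},{t3,t5},{t4,t5},{t5,t6},{t2,t4,t5},{t2,t5,t6},{t3,t5,t6}} W2={{t2},{t2,t4},{t2,t5},{t2,t6},{t2,t4,t5},{t2,t5,t6}} W3={{t1},{t3},{t6},{t1,t4},{t2,t6},{t3,t4},{t3,t5},{t3,t6},{t4,t6},{t5,t6},{t2,t5,t6},{t3,t4,t6},{t3,t5,t6}} W4={{t1},{t2},{t5},{t1,t4},{t2,t4},{t2,t5},{t2,t6},{t3,t5},{t4,t5},{t5,t6},{t2,t4,t5},{t2,t5,t6},{t3,t5,t6}} W5={{t2},{t6},{t2,t4},{t2,t5},{t2,t6},{t3,t6},{t4,t6},{t5,t6},{t2,t4,t5},{t2,t5,t6},{t3,t4,t6},{t3,t5,t6}} W6={{t1},{t4},{t1,t4},{t2,t4},{t3,t4},{t4,t5},{t4,t6},{t2,t4,t5},{t3,t4,t6}}
  W12={{t2,t5},{t2,t4,t5},{t2,t5,t6}} W13={{t3,t5},{t5,t6},{t2,t5,t6},{t3,t5,t6}} W14={{t5},{t2,t5},{t3,t5},{t4,t5},{t5,t6},{t2,t4,t5},{t2,t5,t6},{t3,t5,t6}} W15={{t2,t5},{t5,t6},{t2,t4,t5},{t2,t5,t6},{t3,t5,t6}} W16={{t4,t5},{t2,t4,t5}} W23={{t2,t6},{t2,t5,t6}} W24={{t2},{t2,t4},{t2,t5},{t2,t6},{t2,t4,t5},{t2,t5,t6}} W25={{t2},{t2,t4},{t2,t5},{t2,t6},{t2,t4,t5},{t2,t5,t6}} W26={{t2,t4},{t2,t4,t5}} W34={{t1},{t1,t4},{t2,t6},{t3,t5},{t5,t6},{t2,t5,t6},{t3,t5,t6}} W35={{t6},{t2,t6},{t3,t6},{t4,t6},{t5,t6},{t2,t5,t6},{t3,t4,t6},{t3,t5,t6}} W36={{t1},{t1,t4},{t3,t4},{t4,t6},{t3,t4,t6}} W45={{t2},{t2,t4},{t2,t5},{t2,t6},{t5,t6},{t2,t4,t5},{t2,t5,t6},{t3,t5,t6}} W46={{t1},{t1,t4},{t2,t4},{t4,t5},{t2,t4,t5}} W56={{t2,t4},{t4,t6},{t2,t4,t5},{t3,t4,t6}}
  W123={{t2,t5,t6}} W124={{t2,t5},{t2,t4,t5},{t2,t5,t6}} W125={{t2,t5},{t2,t4,t5},{t2,t5,t6}} W126={{t2,t4,t5}} W134={{t3,t5},{t5,t6},{t2,t5,t6},{t3,t5,t6}} W135={{t5,t6},{t2,t5,t6},{t3,t5,t6}} W145={{t2,t5},{t5,t6},{t2,t4,t5},{t2,t5,t6},{t3,t5,t6}} W146={{t4,t5},{t2,t4,t5}} W156={{t2,t4,t5}} W234={{t2,t6},{t2,t5,t6}} W235={{t2,t6},{t2,t5,t6}} W245={{t2},{t2,t4},{t2,t5},{t2,t6},{t2,t4,t5},{t2,t5,t6}} W246={{t2,t4},{t2,t4,t5}} W256={{t2,t4},{t2,t4,t5}} W345={{t2,t6},{t5,t6},{t2,t5,t6},{t3,t5,t6}} W346={{t1},{t1,t4}} W356={{t4,t6},{t3,t4,t6}} W456={{t2,t4},{t2,t4,t5}}
  W1234={{t2,t5,t6}} W1235={{t2,t5,t6}} W1245={{t2,t5},{t2,t4,t5},{t2,t5,t6}} W1246={{t2,t4,t5}} W1256={{t2,t4,t5}} W1345={{t5,t6},{t2,t5,t6},{t3,t5,t6}} W1456={{t2,t4,t5}} W2345={{t2,t6},{t2,t5,t6}} W2456={{t2,t4},{t2,t4,t5}}
  W12345={{t2,t5,t6}} W12456={{t2,t4,t5}}
C dims 6,15,18,9; δ0: rk_F5 5; δ1: rk_F5 10; δ2: rk_F5 7
degree 0: 6−5−0 = 1 → Ȟ^0 ≅ Z/5
degree 1: 15−10−5 = 0 → Ȟ^1 ≅ 0
degree 2: 18−7−10 = 1 → Ȟ^2 ≅ Z/5


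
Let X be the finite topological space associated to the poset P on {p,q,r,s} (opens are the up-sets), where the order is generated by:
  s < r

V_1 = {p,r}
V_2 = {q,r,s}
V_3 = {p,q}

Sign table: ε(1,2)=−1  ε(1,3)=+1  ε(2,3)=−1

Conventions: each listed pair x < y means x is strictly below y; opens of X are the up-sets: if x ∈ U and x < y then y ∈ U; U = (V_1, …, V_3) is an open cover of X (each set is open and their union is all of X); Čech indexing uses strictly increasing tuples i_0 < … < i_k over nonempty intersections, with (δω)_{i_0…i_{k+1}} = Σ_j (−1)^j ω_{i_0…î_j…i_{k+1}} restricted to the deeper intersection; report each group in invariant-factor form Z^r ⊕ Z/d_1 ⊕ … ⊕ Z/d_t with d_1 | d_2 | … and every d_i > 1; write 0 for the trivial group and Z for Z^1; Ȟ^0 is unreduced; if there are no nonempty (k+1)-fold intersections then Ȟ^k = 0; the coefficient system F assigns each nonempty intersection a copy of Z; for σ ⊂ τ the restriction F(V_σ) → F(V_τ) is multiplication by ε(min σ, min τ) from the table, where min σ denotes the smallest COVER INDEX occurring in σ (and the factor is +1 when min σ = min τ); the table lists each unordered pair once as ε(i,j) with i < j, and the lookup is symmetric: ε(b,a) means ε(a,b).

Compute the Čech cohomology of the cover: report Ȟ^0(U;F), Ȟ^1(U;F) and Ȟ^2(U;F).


nerve of the cover:
  V12={r} V13={p} V23={q}
C dims 3,3; δ0: rk 2, SNF 1^2
Ȟ^0 = (3 − 2) − 0 = 1, so Ȟ^0 ≅ Z
Ȟ^1 = (3 − 0) − 2 = 1, so Ȟ^1 ≅ Z
Ȟ^2 = (0 − 0) − 0 = 0, so Ȟ^2 ≅ 0

Ȟ^0 ≅ Z; Ȟ^1 ≅ Z; Ȟ^2 ≅ 0


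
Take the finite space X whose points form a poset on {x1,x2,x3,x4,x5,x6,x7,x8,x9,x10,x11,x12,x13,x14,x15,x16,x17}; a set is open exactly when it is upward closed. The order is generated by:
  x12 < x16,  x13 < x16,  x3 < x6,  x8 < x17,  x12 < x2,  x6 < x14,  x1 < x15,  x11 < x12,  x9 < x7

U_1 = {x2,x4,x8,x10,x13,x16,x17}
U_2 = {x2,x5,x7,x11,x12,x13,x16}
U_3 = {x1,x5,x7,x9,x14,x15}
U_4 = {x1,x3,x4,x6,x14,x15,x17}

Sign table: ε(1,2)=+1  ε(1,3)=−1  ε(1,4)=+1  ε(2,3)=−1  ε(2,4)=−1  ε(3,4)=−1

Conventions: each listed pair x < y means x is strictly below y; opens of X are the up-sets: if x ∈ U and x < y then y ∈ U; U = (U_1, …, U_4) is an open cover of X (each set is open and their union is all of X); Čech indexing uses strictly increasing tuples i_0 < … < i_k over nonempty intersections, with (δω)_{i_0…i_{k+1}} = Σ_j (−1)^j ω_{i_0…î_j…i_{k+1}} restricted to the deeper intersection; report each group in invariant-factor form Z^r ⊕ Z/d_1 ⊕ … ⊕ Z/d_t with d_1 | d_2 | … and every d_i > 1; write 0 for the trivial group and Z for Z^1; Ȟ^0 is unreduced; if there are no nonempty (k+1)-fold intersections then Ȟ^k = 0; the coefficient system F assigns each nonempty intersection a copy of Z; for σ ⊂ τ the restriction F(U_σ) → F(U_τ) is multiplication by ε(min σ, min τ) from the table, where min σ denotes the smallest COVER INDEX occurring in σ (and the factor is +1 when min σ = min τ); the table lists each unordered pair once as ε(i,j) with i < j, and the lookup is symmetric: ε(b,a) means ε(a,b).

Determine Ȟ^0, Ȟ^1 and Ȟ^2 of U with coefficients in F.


Ȟ^0 ≅ Z,  Ȟ^1 ≅ Z,  Ȟ^2 ≅ 0

intersection data:
  U12={x2,x13,x16} U14={x4,x17} U23={x5,x7} U34={x1,x14,x15}
C dims 4,4; δ0: rk 3, SNF 1^3
Ȟ^0 = (4 − 3) − 0 = 1, so Ȟ^0 ≅ Z
Ȟ^1 = (4 − 0) − 3 = 1, so Ȟ^1 ≅ Z
Ȟ^2 = (0 − 0) − 0 = 0, so Ȟ^2 ≅ 0


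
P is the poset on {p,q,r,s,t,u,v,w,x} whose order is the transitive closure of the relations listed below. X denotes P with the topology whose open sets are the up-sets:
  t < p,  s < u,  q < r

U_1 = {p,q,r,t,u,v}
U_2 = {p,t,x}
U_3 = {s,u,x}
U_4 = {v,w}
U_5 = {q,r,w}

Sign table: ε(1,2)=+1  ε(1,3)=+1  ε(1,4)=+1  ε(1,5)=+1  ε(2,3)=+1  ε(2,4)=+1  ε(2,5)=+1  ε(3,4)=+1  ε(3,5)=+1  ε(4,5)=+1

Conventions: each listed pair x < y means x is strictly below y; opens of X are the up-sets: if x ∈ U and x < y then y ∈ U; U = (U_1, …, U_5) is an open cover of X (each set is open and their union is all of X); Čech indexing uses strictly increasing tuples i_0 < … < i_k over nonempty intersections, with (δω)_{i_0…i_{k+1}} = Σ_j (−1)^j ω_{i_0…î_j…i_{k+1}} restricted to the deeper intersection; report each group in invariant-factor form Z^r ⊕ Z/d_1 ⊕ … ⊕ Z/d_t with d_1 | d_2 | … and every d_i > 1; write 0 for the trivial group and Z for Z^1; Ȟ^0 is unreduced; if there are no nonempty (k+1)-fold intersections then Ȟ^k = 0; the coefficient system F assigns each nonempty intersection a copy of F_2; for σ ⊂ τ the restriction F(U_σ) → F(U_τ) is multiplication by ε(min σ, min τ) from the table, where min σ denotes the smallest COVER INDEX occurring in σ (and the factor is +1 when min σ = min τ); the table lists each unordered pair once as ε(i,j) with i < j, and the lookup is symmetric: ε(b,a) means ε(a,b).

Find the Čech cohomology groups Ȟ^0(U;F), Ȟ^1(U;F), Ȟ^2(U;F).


nerve simplices:
  U12={p,t} U13={u} U14={v} U15={q,r} U23={x} U45={w}
C dims 5,6; δ0: rk_F2 4
degree 0: 5−4−0 = 1 → Ȟ^0 ≅ Z/2
degree 1: 6−0−4 = 2 → Ȟ^1 ≅ Z/2 ⊕ Z/2
degree 2: 0−0−0 = 0 → Ȟ^2 ≅ 0

Ȟ^0(U;F) ≅ Z/2,  Ȟ^1(U;F) ≅ Z/2 ⊕ Z/2,  Ȟ^2(U;F) ≅ 0


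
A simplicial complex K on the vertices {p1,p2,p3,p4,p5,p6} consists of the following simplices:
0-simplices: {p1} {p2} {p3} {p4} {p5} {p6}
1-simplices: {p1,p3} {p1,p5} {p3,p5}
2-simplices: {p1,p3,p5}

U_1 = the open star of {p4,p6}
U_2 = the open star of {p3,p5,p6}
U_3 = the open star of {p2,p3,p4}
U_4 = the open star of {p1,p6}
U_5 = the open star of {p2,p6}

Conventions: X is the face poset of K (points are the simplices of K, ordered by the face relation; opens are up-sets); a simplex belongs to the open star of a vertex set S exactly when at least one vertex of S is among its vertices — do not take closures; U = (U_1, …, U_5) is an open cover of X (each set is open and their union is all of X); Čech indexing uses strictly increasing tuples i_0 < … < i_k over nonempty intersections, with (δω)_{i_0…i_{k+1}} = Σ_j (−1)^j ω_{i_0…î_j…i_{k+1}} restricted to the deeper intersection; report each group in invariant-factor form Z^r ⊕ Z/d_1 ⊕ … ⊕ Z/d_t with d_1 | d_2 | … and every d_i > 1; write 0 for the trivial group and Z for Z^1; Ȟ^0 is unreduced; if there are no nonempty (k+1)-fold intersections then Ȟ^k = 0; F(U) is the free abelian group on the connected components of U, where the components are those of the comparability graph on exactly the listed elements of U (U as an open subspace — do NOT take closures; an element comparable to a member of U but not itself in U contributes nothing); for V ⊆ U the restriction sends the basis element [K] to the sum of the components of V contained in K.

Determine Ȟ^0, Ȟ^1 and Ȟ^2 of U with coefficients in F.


Ȟ^0 = Z^4; Ȟ^1 = 0; Ȟ^2 = 0

nerve of the cover:
  U1={{p4},{p6}} U2={{p3},{p5},{p6},{p1,p3},{p1,p5},{p3,p5},{p1,p3,p5}} U3={{p2},{p3},{p4},{p1,p3},{p3,p5},{p1,p3,p5}} U4={{p1},{p6},{p1,p3},{p1,p5},{p1,p3,p5}} U5={{p2},{p6}}
  U12={{p6}} U13={{p4}} U14={{p6}} U15={{p6}} U23={{p3},{p1,p3},{p3,p5},{p1,p3,p5}} U24={{p6},{p1,p3},{p1,p5},{p1,p3,p5}} U25={{p6}} U34={{p1,p3},{p1,p3,p5}} U35={{p2}} U45={{p6}}
  U124={{p6}} U125={{p6}} U145={{p6}} U234={{p1,p3},{p1,p3,p5}} U245={{p6}}
  U1245={{p6}}
components per intersection:
  U1: {{p4}} {{p6}}
  U2: {{p3},{p5},{p1,p3},{p1,p5},{p3,p5},{p1,p3,p5}} {{p6}}
  U3: {{p2}} {{p3},{p1,p3},{p3,p5},{p1,p3,p5}} {{p4}}
  U4: {{p1},{p1,p3},{p1,p5},{p1,p3,p5}} {{p6}}
  U5: {{p2}} {{p6}}
  U12: {{p6}}
  U13: {{p4}}
  U14: {{p6}}
  U15: {{p6}}
  U23: {{p3},{p1,p3},{p3,p5},{p1,p3,p5}}
  U24: {{p6}} {{p1,p3},{p1,p5},{p1,p3,p5}}
  U25: {{p6}}
  U34: {{p1,p3},{p1,p3,p5}}
  U35: {{p2}}
  U45: {{p6}}
  U124: {{p6}}
  U125: {{p6}}
  U145: {{p6}}
  U234: {{p1,p3},{p1,p3,p5}}
  U245: {{p6}}
  U1245: {{p6}}
C dims 11,11,5,1; δ0: rk 7, SNF 1^7; δ1: rk 4, SNF 1^4; δ2: rk 1, SNF 1^1
Ȟ^0 = (11 − 7) − 0 = 4, so Ȟ^0 ≅ Z^4
Ȟ^1 = (11 − 4) − 7 = 0, so Ȟ^1 ≅ 0
Ȟ^2 = (5 − 1) − 4 = 0, so Ȟ^2 ≅ 0


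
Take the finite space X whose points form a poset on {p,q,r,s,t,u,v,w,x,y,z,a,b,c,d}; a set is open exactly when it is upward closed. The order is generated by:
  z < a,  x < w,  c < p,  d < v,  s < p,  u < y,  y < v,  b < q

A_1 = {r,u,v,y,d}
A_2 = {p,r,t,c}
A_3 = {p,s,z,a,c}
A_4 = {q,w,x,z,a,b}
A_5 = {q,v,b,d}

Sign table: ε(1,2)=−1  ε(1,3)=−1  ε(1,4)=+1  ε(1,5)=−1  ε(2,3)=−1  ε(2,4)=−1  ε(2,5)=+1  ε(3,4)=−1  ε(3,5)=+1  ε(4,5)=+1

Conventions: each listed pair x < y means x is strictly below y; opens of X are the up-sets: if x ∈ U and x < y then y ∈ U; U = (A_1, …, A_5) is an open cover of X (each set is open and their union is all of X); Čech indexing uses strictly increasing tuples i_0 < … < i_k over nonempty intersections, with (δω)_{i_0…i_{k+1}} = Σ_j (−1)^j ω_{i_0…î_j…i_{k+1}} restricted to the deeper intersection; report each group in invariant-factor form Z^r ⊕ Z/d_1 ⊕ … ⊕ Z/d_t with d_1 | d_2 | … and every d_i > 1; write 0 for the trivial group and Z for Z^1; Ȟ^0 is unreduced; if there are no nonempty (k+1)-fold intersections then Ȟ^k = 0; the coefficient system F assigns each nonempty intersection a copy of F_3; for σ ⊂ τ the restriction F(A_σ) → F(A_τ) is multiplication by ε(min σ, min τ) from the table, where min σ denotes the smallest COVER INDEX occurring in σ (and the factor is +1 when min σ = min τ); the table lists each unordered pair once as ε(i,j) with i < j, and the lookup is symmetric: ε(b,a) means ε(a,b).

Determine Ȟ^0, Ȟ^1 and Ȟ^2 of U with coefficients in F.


intersection data:
  A12={r} A15={v,d} A23={p,c} A34={z,a} A45={q,b}
C dims 5,5; δ0: rk_F3 4
Ȟ^0 = (5 − 4) − 0 = 1, so Ȟ^0 ≅ Z/3
Ȟ^1 = (5 − 0) − 4 = 1, so Ȟ^1 ≅ Z/3
Ȟ^2 = (0 − 0) − 0 = 0, so Ȟ^2 ≅ 0

Ȟ^0 ≅ Z/3, Ȟ^1 ≅ Z/3 and Ȟ^2 ≅ 0


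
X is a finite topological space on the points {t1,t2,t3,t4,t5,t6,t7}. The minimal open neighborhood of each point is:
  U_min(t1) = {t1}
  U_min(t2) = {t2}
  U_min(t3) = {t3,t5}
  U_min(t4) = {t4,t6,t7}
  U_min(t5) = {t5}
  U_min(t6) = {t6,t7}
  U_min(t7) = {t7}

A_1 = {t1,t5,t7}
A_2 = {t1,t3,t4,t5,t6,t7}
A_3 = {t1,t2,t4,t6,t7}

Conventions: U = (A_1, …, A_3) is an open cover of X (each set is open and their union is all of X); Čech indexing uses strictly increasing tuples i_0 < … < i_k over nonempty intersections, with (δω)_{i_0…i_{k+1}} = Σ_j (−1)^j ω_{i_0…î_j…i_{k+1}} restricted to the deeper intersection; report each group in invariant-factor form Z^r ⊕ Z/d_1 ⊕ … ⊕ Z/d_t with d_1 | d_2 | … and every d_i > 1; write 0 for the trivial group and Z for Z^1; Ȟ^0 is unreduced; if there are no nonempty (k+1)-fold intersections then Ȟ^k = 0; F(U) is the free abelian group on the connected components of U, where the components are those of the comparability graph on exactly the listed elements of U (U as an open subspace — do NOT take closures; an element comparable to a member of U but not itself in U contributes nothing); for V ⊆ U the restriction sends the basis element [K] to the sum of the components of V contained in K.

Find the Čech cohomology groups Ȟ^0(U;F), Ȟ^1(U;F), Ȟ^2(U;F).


Ȟ^0(U;F) ≅ Z^4, Ȟ^1(U;F) ≅ 0 and Ȟ^2(U;F) ≅ 0

nerve simplices:
  A12={t1,t5,t7} A13={t1,t7} A23={t1,t4,t6,t7}
  A123={t1,t7}
components per intersection:
  A1: {t1} {t5} {t7}
  A2: {t1} {t3,t5} {t4,t6,t7}
  A3: {t1} {t2} {t4,t6,t7}
  A12: {t1} {t5} {t7}
  A13: {t1} {t7}
  A23: {t1} {t4,t6,t7}
  A123: {t1} {t7}
C dims 9,7,2; δ0: rk 5, SNF 1^5; δ1: rk 2, SNF 1^2
degree 0: 9−5−0 = 4 → Ȟ^0 ≅ Z^4
degree 1: 7−2−5 = 0 → Ȟ^1 ≅ 0
degree 2: 2−0−2 = 0 → Ȟ^2 ≅ 0


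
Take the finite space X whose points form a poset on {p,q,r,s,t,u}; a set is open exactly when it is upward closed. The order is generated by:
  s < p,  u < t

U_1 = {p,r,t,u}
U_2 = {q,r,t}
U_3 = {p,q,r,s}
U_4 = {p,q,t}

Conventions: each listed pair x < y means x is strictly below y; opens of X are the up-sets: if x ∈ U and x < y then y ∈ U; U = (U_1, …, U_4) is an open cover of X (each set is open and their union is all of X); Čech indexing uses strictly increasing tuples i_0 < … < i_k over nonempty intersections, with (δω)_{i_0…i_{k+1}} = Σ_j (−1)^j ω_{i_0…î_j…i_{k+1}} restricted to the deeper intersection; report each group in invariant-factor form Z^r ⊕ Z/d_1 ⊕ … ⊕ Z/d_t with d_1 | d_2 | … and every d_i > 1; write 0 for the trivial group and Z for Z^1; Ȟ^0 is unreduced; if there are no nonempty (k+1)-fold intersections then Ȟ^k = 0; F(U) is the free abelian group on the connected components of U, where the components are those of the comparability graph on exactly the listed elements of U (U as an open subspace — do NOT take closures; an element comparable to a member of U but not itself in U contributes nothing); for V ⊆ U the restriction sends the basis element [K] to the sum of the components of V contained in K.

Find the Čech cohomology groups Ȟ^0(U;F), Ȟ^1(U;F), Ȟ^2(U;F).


nerve of the cover:
  U12={r,t} U13={p,r} U14={p,t} U23={q,r} U24={q,t} U34={p,q}
  U123={r} U124={t} U134={p} U234={q}
components per intersection:
  U1: {p} {r} {t,u}
  U2: {q} {r} {t}
  U3: {p,s} {q} {r}
  U4: {p} {q} {t}
  U12: {r} {t}
  U13: {p} {r}
  U14: {p} {t}
  U23: {q} {r}
  U24: {q} {t}
  U34: {p} {q}
  U123: {r}
  U124: {t}
  U134: {p}
  U234: {q}
C dims 12,12,4; δ0: rk 8, SNF 1^8; δ1: rk 4, SNF 1^4
Ȟ^0 = (12 − 8) − 0 = 4, so Ȟ^0 ≅ Z^4
Ȟ^1 = (12 − 4) − 8 = 0, so Ȟ^1 ≅ 0
Ȟ^2 = (4 − 0) − 4 = 0, so Ȟ^2 ≅ 0

Ȟ^0 = Z^4,  Ȟ^1 = 0,  Ȟ^2 = 0


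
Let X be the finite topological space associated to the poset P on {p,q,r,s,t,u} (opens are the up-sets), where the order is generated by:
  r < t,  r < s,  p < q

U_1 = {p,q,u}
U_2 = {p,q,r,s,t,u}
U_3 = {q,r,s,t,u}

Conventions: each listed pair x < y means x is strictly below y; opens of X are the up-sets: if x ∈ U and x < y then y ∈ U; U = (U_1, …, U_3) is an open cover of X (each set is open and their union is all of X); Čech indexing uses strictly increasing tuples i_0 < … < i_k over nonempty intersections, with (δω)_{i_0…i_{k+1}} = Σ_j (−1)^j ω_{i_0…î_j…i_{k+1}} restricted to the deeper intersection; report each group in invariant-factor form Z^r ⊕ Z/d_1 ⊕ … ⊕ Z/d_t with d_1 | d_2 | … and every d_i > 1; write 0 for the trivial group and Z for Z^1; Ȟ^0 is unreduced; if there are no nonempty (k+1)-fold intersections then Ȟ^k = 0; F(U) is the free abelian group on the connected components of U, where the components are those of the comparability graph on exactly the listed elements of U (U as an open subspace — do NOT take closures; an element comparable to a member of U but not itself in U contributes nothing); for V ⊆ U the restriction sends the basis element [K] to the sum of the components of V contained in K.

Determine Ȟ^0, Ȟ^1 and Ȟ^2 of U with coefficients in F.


Ȟ^0 ≅ Z^3, Ȟ^1 ≅ 0 and Ȟ^2 ≅ 0

nonempty overlaps:
  U12={p,q,u} U13={q,u} U23={q,r,s,t,u}
  U123={q,u}
components per intersection:
  U1: {p,q} {u}
  U2: {p,q} {r,s,t} {u}
  U3: {q} {r,s,t} {u}
  U12: {p,q} {u}
  U13: {q} {u}
  U23: {q} {r,s,t} {u}
  U123: {q} {u}
C dims 8,7,2; δ0: rk 5, SNF 1^5; δ1: rk 2, SNF 1^2
degree 0: 8−5−0 = 3 → Ȟ^0 ≅ Z^3
degree 1: 7−2−5 = 0 → Ȟ^1 ≅ 0
degree 2: 2−0−2 = 0 → Ȟ^2 ≅ 0


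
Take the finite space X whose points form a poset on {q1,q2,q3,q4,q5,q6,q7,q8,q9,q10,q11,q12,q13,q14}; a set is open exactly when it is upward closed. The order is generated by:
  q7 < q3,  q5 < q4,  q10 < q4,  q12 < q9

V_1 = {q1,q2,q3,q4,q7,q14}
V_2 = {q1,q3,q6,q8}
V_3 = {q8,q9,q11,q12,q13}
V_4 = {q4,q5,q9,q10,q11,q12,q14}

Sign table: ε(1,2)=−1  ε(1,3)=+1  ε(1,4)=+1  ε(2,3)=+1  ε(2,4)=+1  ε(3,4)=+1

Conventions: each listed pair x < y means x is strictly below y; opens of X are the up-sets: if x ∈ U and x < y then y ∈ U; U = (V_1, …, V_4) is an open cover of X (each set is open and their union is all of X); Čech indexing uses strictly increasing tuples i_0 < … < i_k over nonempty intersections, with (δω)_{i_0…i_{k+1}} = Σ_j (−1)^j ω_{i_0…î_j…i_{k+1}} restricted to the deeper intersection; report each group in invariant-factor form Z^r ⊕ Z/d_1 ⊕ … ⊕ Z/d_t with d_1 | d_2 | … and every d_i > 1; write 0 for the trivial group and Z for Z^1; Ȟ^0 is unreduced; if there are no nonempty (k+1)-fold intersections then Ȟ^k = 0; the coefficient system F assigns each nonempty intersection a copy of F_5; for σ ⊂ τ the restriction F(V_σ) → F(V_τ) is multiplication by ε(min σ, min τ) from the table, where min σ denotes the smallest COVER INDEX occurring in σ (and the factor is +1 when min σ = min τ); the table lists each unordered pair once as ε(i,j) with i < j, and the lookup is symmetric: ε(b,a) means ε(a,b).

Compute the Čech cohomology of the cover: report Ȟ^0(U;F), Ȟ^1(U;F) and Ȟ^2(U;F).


nonempty intersections:
  V12={q1,q3} V14={q4,q14} V23={q8} V34={q9,q11,q12}
C dims 4,4; δ0: rk_F5 4
Ȟ^0: (4−4)−0=0 ⇒ 0
Ȟ^1: (4−0)−4=0 ⇒ 0
Ȟ^2: (0−0)−0=0 ⇒ 0

Ȟ^0 ≅ 0, Ȟ^1 ≅ 0, Ȟ^2 ≅ 0


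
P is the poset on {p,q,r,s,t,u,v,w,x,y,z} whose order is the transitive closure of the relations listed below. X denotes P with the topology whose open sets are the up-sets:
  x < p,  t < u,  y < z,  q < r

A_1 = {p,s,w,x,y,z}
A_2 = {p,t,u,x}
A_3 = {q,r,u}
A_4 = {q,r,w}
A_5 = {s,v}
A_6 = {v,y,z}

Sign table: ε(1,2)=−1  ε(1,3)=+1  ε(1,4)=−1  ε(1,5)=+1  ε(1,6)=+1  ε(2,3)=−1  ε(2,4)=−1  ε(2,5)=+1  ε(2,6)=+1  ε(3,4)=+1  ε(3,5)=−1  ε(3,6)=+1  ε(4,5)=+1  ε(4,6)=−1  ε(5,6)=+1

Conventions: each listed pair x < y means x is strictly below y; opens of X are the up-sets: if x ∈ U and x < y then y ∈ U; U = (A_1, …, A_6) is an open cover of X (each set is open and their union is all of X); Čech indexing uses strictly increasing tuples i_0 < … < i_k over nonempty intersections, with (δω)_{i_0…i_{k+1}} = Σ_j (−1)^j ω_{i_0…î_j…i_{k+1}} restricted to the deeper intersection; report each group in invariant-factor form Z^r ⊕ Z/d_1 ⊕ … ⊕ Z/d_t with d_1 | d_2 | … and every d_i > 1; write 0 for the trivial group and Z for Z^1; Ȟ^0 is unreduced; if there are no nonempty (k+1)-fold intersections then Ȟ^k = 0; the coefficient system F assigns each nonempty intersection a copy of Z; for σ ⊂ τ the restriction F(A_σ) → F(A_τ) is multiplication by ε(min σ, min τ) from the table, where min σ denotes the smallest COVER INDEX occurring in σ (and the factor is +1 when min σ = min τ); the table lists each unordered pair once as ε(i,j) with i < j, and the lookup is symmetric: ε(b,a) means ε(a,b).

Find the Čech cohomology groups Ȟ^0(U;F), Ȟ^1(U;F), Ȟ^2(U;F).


Ȟ^0(U;F) ≅ 0,  Ȟ^1(U;F) ≅ Z ⊕ Z/2,  Ȟ^2(U;F) ≅ 0

nonempty overlaps:
  A12={p,x} A14={w} A15={s} A16={y,z} A23={u} A34={q,r} A56={v}
C dims 6,7; δ0: rk 6, SNF 1^5·2
degree 0: 6−6−0 = 0 → Ȟ^0 ≅ 0
degree 1: 7−0−6 = 1 plus torsion [2] → Ȟ^1 ≅ Z ⊕ Z/2
degree 2: 0−0−0 = 0 → Ȟ^2 ≅ 0


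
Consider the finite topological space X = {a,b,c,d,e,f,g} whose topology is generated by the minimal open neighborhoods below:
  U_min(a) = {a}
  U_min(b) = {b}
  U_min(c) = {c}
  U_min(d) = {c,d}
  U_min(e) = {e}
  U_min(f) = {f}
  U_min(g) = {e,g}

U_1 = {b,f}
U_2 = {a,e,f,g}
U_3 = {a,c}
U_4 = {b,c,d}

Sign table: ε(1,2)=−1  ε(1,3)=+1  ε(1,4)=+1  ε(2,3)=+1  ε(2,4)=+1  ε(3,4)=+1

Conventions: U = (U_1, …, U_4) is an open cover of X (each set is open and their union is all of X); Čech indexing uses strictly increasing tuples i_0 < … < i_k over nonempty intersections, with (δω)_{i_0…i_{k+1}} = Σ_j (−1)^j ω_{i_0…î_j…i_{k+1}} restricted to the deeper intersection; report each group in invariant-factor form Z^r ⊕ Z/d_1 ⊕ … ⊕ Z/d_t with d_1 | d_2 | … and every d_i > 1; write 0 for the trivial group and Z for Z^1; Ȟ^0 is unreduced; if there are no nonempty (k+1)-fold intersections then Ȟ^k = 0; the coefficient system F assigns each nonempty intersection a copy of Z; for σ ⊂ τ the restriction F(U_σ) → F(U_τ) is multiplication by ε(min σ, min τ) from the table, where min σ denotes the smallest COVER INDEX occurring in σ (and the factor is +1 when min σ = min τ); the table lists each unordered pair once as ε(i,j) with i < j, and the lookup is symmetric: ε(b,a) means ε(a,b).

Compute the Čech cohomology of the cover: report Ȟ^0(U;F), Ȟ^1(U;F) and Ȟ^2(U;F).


Ȟ^0(U;F) ≅ 0; Ȟ^1(U;F) ≅ Z/2; Ȟ^2(U;F) ≅ 0

nerve simplices:
  U12={f} U14={b} U23={a} U34={c}
C dims 4,4; δ0: rk 4, SNF 1^3·2
degree 0: 4−4−0 = 0 → Ȟ^0 ≅ 0
degree 1: 4−0−4 = 0 plus torsion [2] → Ȟ^1 ≅ Z/2
degree 2: 0−0−0 = 0 → Ȟ^2 ≅ 0
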